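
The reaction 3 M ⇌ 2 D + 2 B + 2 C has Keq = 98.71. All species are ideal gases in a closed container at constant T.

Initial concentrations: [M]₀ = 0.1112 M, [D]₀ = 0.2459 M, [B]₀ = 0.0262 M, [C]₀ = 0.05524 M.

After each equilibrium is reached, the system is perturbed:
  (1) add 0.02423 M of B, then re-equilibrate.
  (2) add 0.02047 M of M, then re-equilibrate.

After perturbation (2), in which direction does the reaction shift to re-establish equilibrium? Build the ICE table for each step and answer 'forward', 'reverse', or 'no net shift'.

Q₀ = 9.2111e-05 vs Keq = 98.71 ⇒ Q<K, forward
Step 1:
                    M           D           B           C
  Initial      0.1112      0.2459      0.0262     0.05524
  Change      -0.1059     0.07059     0.07059     0.07059
  Equil      0.005319      0.3165     0.09679      0.1258
  solve Keq expr → x = 0.03529; check Q = 98.71
Then add 0.02423 M of B.
Step 2:
                    M           D           B           C
  Initial    0.005319      0.3165       0.121      0.1258
  Change   8.1126e-04 -5.4084e-04 -5.4084e-04 -5.4084e-04
  Equil       0.00613      0.3159      0.1205      0.1253
  solve Keq expr → x = -2.7042e-04; check Q = 98.71
Then add 0.02047 M of M.
Step 3:
                    M           D           B           C
  Initial      0.0266      0.3159      0.1205      0.1253
  Change      -0.0194     0.01294     0.01294     0.01294
  Equil      0.007196      0.3289      0.1334      0.1382
  solve Keq expr → x = 0.006468; check Q = 98.71

Direction: forward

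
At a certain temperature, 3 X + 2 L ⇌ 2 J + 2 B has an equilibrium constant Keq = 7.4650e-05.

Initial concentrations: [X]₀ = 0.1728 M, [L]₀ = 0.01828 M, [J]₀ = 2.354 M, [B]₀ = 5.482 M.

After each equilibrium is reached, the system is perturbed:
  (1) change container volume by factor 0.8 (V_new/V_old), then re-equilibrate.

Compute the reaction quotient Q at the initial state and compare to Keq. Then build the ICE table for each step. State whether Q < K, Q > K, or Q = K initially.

Q₀ = 9.6584e+07; Q > K (proceeds reverse)

Q₀ = 9.6584e+07 vs Keq = 7.4650e-05 ⇒ Q>K, reverse
Step 1:
                   X          L          J          B
  init        0.1728    0.01828      2.354      5.482
  Δ            3.465       2.31      -2.31      -2.31
  eq           3.638      2.328      0.044      3.172
  solve Keq expr → x = -1.155; check Q = 7.4650e-05
Then change container volume by factor 0.8 (V_new/V_old).
Step 2:
                   X          L          J          B
  init         4.547       2.91      0.055      3.965
  Δ        -0.009128  -0.006085   0.006085   0.006085
  eq           4.538      2.904    0.06109      3.971
  solve Keq expr → x = 0.003043; check Q = 7.4650e-05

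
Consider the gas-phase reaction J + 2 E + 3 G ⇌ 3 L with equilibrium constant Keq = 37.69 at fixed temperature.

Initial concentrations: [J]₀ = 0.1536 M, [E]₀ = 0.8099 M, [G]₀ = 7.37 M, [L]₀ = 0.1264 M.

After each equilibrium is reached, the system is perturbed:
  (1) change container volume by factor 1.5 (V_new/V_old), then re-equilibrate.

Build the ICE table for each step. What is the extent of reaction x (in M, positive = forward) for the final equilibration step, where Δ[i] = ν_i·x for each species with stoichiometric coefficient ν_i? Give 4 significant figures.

x = -1.0135e-04 M

Q₀ = 5.0071e-05 vs Keq = 37.69 ⇒ Q<K, forward
Step 1:
                   J          E          G          L
  Initial     0.1536     0.8099       7.37     0.1264
  Change     -0.1535    -0.3071    -0.4606     0.4606
  Equil   6.4349e-05     0.5028      6.909      0.587
  solve Keq expr → x = 0.1535; check Q = 37.69
Then change container volume by factor 1.5 (V_new/V_old).
Step 2:
                   J          E          G          L
  Initial 4.2900e-05     0.3352      4.606     0.3913
  Change  1.0135e-04 2.0269e-04 3.0404e-04 -3.0404e-04
  Equil   1.4425e-04     0.3354      4.607      0.391
  solve Keq expr → x = -1.0135e-04; check Q = 37.69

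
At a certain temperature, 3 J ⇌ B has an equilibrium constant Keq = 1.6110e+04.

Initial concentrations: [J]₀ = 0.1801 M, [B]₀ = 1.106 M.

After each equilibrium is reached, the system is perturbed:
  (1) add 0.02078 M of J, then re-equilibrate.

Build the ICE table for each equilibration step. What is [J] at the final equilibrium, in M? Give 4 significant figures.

[J]_eq = 0.04159 M

Q₀ = 189.3 vs Keq = 1.6110e+04 ⇒ Q<K, forward
Step 1:
                    J           B
  Initial      0.1801       1.106
  Change      -0.1386      0.0462
  Equil       0.04151       1.152
  solve Keq expr → x = 0.0462; check Q = 1.6110e+04
Then add 0.02078 M of J.
Step 2:
                    J           B
  Initial     0.06229       1.152
  Change      -0.0207    0.006899
  Equil       0.04159       1.159
  solve Keq expr → x = 0.006899; check Q = 1.6110e+04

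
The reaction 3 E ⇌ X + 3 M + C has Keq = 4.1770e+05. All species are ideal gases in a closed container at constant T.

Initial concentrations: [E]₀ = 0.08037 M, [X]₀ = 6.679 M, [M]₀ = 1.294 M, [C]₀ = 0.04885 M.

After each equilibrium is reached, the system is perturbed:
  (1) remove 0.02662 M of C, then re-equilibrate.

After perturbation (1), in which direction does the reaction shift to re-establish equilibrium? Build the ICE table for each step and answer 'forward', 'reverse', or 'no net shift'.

Direction: forward

Q₀ = 1362 vs Keq = 4.1770e+05 ⇒ Q<K, forward
Step 1:
                  E         X         M         C
  Initial   0.08037     6.679     1.294   0.04885
  Change   -0.06617   0.02206   0.06617   0.02206
  Equil      0.0142     6.701      1.36   0.07091
  solve Keq expr → x = 0.02206; check Q = 4.1770e+05
Then remove 0.02662 M of C.
Step 2:
                  E         X         M         C
  Initial    0.0142     6.701      1.36   0.04429
  Change  -0.001983 6.6114e-04  0.001983 6.6114e-04
  Equil     0.01222     6.702     1.362   0.04495
  solve Keq expr → x = 6.6114e-04; check Q = 4.1770e+05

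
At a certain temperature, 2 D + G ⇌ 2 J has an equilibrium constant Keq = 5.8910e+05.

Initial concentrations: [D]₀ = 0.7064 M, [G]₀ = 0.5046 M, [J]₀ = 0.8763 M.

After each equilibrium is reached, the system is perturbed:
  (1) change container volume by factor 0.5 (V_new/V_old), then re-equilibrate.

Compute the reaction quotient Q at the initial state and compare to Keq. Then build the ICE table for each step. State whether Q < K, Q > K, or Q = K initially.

Q₀ = 3.05; Q < K (proceeds forward)

Q₀ = 3.05 vs Keq = 5.8910e+05 ⇒ Q<K, forward
Step 1:
                  D         G         J
  Initial    0.7064    0.5046    0.8763
  Change    -0.7012   -0.3506    0.7012
  Equil    0.005237     0.154     1.577
  solve Keq expr → x = 0.3506; check Q = 5.8910e+05
Then change container volume by factor 0.5 (V_new/V_old).
Step 2:
                  D         G         J
  Initial   0.01047     0.308     3.155
  Change  -0.003042 -0.001521  0.003042
  Equil    0.007432    0.3065     3.158
  solve Keq expr → x = 0.001521; check Q = 5.8910e+05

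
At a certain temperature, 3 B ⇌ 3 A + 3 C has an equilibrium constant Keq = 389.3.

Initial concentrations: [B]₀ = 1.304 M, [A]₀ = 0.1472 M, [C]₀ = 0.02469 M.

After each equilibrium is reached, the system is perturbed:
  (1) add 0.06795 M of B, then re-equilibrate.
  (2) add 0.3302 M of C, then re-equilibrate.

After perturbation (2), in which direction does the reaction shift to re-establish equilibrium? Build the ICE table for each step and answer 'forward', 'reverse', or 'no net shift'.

Q₀ = 2.1650e-08 vs Keq = 389.3 ⇒ Q<K, forward
Step 1:
                    B           A           C
  I             1.304      0.1472     0.02469
  C            -1.109       1.109       1.109
  E             0.195       1.256       1.134
  solve Keq expr → x = 0.3697; check Q = 389.3
Then add 0.06795 M of B.
Step 2:
                    B           A           C
  I             0.263       1.256       1.134
  C          -0.05093     0.05093     0.05093
  E            0.2121       1.307       1.185
  solve Keq expr → x = 0.01698; check Q = 389.3
Then add 0.3302 M of C.
Step 3:
                    B           A           C
  I            0.2121       1.307       1.515
  C           0.04281    -0.04281    -0.04281
  E            0.2549       1.264       1.472
  solve Keq expr → x = -0.01427; check Q = 389.3

Direction: reverse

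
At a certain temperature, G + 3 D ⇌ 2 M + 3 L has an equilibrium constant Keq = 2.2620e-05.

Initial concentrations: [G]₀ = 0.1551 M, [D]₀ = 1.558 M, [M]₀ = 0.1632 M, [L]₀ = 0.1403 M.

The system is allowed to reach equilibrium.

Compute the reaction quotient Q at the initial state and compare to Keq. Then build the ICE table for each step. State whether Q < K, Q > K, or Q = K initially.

Q₀ = 1.2540e-04; Q > K (proceeds reverse)

Q₀ = 1.2540e-04 vs Keq = 2.2620e-05 ⇒ Q>K, reverse
Step 1:
                    G           D           M           L
  init         0.1551       1.558      0.1632      0.1403
  Δ           0.01477      0.0443    -0.02953     -0.0443
  eq           0.1699       1.602      0.1337       0.096
  solve Keq expr → x = -0.01477; check Q = 2.2620e-05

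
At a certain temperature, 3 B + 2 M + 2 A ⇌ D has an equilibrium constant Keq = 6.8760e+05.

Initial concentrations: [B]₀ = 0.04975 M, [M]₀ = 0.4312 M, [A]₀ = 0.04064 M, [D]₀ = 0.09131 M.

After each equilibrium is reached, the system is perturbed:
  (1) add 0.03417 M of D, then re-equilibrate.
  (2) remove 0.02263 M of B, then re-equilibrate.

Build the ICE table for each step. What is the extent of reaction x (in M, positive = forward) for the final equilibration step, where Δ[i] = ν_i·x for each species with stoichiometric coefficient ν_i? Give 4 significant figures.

x = -0.004666 M

Q₀ = 2.4148e+06 vs Keq = 6.8760e+05 ⇒ Q>K, reverse
Step 1:
                  B         M         A         D
  Initial   0.04975    0.4312   0.04064   0.09131
  Change    0.01404  0.009362  0.009362 -0.004681
  Equil     0.06379    0.4406      0.05   0.08663
  solve Keq expr → x = -0.004681; check Q = 6.8760e+05
Then add 0.03417 M of D.
Step 2:
                  B         M         A         D
  Initial   0.06379    0.4406      0.05    0.1208
  Change   0.004305   0.00287   0.00287 -0.001435
  Equil      0.0681    0.4434   0.05287    0.1194
  solve Keq expr → x = -0.001435; check Q = 6.8760e+05
Then remove 0.02263 M of B.
Step 3:
                  B         M         A         D
  Initial   0.04547    0.4434   0.05287    0.1194
  Change      0.014  0.009332  0.009332 -0.004666
  Equil     0.05947    0.4528    0.0622    0.1147
  solve Keq expr → x = -0.004666; check Q = 6.8760e+05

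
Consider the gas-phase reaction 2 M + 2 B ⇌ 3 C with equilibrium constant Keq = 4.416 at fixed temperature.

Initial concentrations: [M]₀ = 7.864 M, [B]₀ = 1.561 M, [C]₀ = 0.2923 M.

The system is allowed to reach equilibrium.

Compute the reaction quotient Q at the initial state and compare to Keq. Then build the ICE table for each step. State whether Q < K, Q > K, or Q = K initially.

Q₀ = 1.6573e-04; Q < K (proceeds forward)

Q₀ = 1.6573e-04 vs Keq = 4.416 ⇒ Q<K, forward
Step 1:
                    M           B           C
  init          7.864       1.561      0.2923
  Δ            -1.314      -1.314       1.971
  eq             6.55      0.2473       2.263
  solve Keq expr → x = 0.6569; check Q = 4.416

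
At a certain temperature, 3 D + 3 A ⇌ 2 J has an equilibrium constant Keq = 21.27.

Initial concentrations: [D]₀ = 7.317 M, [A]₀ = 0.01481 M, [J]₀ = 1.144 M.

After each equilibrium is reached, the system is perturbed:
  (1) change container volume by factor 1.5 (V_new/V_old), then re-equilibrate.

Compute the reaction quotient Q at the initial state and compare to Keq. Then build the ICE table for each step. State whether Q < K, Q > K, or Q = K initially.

Q₀ = 1028; Q > K (proceeds reverse)

Q₀ = 1028 vs Keq = 21.27 ⇒ Q>K, reverse
Step 1:
                    D           A           J
  I             7.317     0.01481       1.144
  C           0.03807     0.03807    -0.02538
  E             7.355     0.05288       1.119
  solve Keq expr → x = -0.01269; check Q = 21.27
Then change container volume by factor 1.5 (V_new/V_old).
Step 2:
                    D           A           J
  I             4.903     0.03525      0.7457
  C           0.02411     0.02411    -0.01608
  E             4.927     0.05937      0.7297
  solve Keq expr → x = -0.008038; check Q = 21.27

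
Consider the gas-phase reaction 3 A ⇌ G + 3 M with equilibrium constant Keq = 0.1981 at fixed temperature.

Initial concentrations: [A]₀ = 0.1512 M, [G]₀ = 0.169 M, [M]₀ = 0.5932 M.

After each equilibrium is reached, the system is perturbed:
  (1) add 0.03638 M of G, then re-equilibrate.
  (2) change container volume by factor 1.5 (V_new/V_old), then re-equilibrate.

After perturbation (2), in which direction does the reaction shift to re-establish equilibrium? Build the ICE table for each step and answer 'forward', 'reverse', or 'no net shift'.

Q₀ = 10.21 vs Keq = 0.1981 ⇒ Q>K, reverse
Step 1:
                    A           G           M
  I            0.1512       0.169      0.5932
  C            0.1834    -0.06114     -0.1834
  E            0.3346      0.1079      0.4098
  solve Keq expr → x = -0.06114; check Q = 0.1981
Then add 0.03638 M of G.
Step 2:
                    A           G           M
  I            0.3346      0.1442      0.4098
  C           0.01564   -0.005214    -0.01564
  E            0.3503       0.139      0.3941
  solve Keq expr → x = -0.005214; check Q = 0.1981
Then change container volume by factor 1.5 (V_new/V_old).
Step 3:
                    A           G           M
  I            0.2335     0.09268      0.2628
  C          -0.01454    0.004847     0.01454
  E             0.219     0.09753      0.2773
  solve Keq expr → x = 0.004847; check Q = 0.1981

Direction: forward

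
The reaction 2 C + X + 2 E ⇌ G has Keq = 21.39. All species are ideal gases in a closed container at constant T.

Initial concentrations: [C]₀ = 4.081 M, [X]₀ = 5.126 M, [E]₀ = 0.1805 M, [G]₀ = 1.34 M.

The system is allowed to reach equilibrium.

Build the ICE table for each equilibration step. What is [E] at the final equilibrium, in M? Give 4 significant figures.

[E]_eq = 0.02913 M

Q₀ = 0.4818 vs Keq = 21.39 ⇒ Q<K, forward
Step 1:
                   C          X          E          G
  Initial      4.081      5.126     0.1805       1.34
  Change     -0.1514   -0.07568    -0.1514    0.07568
  Equil         3.93       5.05    0.02913      1.416
  solve Keq expr → x = 0.07568; check Q = 21.39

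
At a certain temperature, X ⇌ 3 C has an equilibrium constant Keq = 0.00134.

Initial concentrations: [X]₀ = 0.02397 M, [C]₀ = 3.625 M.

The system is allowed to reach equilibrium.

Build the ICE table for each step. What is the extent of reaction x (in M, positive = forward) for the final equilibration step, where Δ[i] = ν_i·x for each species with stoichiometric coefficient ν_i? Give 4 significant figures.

Q₀ = 1987 vs Keq = 0.00134 ⇒ Q>K, reverse
Step 1:
                   X          C
  init       0.02397      3.625
  Δ            1.169     -3.508
  eq           1.193     0.1169
  solve Keq expr → x = -1.169; check Q = 0.00134

x = -1.169 M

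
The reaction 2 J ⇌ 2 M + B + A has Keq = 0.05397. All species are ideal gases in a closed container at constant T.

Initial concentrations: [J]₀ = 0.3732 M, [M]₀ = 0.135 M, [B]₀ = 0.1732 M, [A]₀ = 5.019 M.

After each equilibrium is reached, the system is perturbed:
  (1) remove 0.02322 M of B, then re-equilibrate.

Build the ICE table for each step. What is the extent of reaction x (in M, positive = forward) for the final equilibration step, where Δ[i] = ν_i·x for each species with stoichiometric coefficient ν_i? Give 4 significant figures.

Q₀ = 0.1137 vs Keq = 0.05397 ⇒ Q>K, reverse
Step 1:
                    J           M           B           A
  Initial      0.3732       0.135      0.1732       5.019
  Change      0.02981    -0.02981     -0.0149     -0.0149
  Equil         0.403      0.1052      0.1583       5.004
  solve Keq expr → x = -0.0149; check Q = 0.05397
Then remove 0.02322 M of B.
Step 2:
                    J           M           B           A
  Initial       0.403      0.1052      0.1351       5.004
  Change    -0.005818    0.005818    0.002909    0.002909
  Equil        0.3972       0.111       0.138       5.007
  solve Keq expr → x = 0.002909; check Q = 0.05397

x = 0.002909 M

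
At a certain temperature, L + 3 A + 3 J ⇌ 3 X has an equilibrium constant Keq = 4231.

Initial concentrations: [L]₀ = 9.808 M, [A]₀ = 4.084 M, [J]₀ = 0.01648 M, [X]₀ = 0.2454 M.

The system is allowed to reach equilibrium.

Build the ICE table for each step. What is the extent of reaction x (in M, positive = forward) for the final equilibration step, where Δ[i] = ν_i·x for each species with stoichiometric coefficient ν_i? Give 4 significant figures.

x = 0.004878 M

Q₀ = 4.942 vs Keq = 4231 ⇒ Q<K, forward
Step 1:
                   L          A          J          X
  I            9.808      4.084    0.01648     0.2454
  C        -0.004878   -0.01463   -0.01463    0.01463
  E            9.803      4.069   0.001846       0.26
  solve Keq expr → x = 0.004878; check Q = 4231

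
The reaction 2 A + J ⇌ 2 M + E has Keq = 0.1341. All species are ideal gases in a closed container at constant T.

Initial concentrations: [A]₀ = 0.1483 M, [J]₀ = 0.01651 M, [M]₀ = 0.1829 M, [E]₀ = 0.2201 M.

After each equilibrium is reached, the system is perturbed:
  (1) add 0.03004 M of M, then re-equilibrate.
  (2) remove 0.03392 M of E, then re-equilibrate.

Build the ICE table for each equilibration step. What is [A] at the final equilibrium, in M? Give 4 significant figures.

Q₀ = 20.28 vs Keq = 0.1341 ⇒ Q>K, reverse
Step 1:
                  A         J         M         E
  init       0.1483   0.01651    0.1829    0.2201
  Δ          0.1168   0.05841   -0.1168  -0.05841
  eq         0.2651   0.07492   0.06608    0.1617
  solve Keq expr → x = -0.05841; check Q = 0.1341
Then add 0.03004 M of M.
Step 2:
                  A         J         M         E
  init       0.2651   0.07492   0.09612    0.1617
  Δ         0.01878  0.009389  -0.01878 -0.009389
  eq         0.2839   0.08431   0.07735    0.1523
  solve Keq expr → x = -0.009389; check Q = 0.1341
Then remove 0.03392 M of E.
Step 3:
                  A         J         M         E
  init       0.2839   0.08431   0.07735    0.1184
  Δ       -0.005965 -0.002982  0.005965  0.002982
  eq         0.2779   0.08132   0.08331    0.1214
  solve Keq expr → x = 0.002982; check Q = 0.1341

[A]_eq = 0.2779 M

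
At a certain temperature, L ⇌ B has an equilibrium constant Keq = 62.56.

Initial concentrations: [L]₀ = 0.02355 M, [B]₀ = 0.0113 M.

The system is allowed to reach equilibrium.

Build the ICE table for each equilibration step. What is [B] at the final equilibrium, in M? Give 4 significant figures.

Q₀ = 0.4798 vs Keq = 62.56 ⇒ Q<K, forward
Step 1:
                  L         B
  init      0.02355    0.0113
  Δ          -0.023     0.023
  eq      5.4830e-04    0.0343
  solve Keq expr → x = 0.023; check Q = 62.56

[B]_eq = 0.0343 M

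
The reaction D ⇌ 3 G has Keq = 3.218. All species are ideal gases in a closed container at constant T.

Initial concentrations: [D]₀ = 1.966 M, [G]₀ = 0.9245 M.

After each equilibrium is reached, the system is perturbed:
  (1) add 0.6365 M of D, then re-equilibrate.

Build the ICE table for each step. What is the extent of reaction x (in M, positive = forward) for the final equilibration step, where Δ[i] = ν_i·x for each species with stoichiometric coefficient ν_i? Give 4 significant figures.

Q₀ = 0.4019 vs Keq = 3.218 ⇒ Q<K, forward
Step 1:
                    D           G
  init          1.966      0.9245
  Δ           -0.2778      0.8334
  eq            1.688       1.758
  solve Keq expr → x = 0.2778; check Q = 3.218
Then add 0.6365 M of D.
Step 2:
                    D           G
  init          2.325       1.758
  Δ          -0.06026      0.1808
  eq            2.264       1.939
  solve Keq expr → x = 0.06026; check Q = 3.218

x = 0.06026 M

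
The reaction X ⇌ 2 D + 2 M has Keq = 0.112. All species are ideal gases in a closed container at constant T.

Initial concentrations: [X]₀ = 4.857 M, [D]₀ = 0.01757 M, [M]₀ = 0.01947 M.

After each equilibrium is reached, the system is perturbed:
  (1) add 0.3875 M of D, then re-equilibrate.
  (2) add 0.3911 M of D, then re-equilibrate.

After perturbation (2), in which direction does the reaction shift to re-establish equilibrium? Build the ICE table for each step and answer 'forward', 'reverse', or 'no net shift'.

Direction: reverse

Q₀ = 2.4094e-08 vs Keq = 0.112 ⇒ Q<K, forward
Step 1:
                   X          D          M
  Initial      4.857    0.01757    0.01947
  Change     -0.4108     0.8215     0.8215
  Equil        4.446     0.8391      0.841
  solve Keq expr → x = 0.4108; check Q = 0.112
Then add 0.3875 M of D.
Step 2:
                   X          D          M
  Initial      4.446      1.227      0.841
  Change     0.08403    -0.1681    -0.1681
  Equil         4.53      1.059     0.6729
  solve Keq expr → x = -0.08403; check Q = 0.112
Then add 0.3911 M of D.
Step 3:
                   X          D          M
  Initial       4.53       1.45     0.6729
  Change     0.06475    -0.1295    -0.1295
  Equil        4.595       1.32     0.5434
  solve Keq expr → x = -0.06475; check Q = 0.112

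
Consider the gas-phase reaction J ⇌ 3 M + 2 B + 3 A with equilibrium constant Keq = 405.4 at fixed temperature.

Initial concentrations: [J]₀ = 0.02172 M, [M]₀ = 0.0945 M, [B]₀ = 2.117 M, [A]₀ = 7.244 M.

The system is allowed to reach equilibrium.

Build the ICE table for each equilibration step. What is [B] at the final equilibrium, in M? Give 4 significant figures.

[B]_eq = 2.141 M

Q₀ = 66.19 vs Keq = 405.4 ⇒ Q<K, forward
Step 1:
                    J           M           B           A
  Initial     0.02172      0.0945       2.117       7.244
  Change     -0.01201     0.03604     0.02403     0.03604
  Equil      0.009706      0.1305       2.141        7.28
  solve Keq expr → x = 0.01201; check Q = 405.4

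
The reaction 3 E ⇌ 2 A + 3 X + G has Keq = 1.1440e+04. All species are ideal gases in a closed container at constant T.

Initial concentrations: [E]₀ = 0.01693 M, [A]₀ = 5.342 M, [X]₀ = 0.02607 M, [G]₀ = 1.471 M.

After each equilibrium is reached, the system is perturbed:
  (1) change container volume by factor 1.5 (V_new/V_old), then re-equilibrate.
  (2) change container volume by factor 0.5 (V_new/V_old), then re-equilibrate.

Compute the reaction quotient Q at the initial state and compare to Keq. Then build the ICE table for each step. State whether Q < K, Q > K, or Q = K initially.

Q₀ = 153.3; Q < K (proceeds forward)

Q₀ = 153.3 vs Keq = 1.1440e+04 ⇒ Q<K, forward
Step 1:
                  E         A         X         G
  init      0.01693     5.342   0.02607     1.471
  Δ        -0.01118   0.00745   0.01118  0.003725
  eq       0.005755     5.349   0.03725     1.475
  solve Keq expr → x = 0.003725; check Q = 1.1440e+04
Then change container volume by factor 1.5 (V_new/V_old).
Step 2:
                  E         A         X         G
  init     0.003837     3.566   0.02483    0.9832
  Δ       -0.001159 7.7251e-04  0.001159 3.8625e-04
  eq       0.002678     3.567   0.02599    0.9835
  solve Keq expr → x = 3.8625e-04; check Q = 1.1440e+04
Then change container volume by factor 0.5 (V_new/V_old).
Step 3:
                  E         A         X         G
  init     0.005356     7.134   0.05198     1.967
  Δ        0.004436 -0.002958 -0.004436 -0.001479
  eq       0.009792     7.131   0.04754     1.966
  solve Keq expr → x = -0.001479; check Q = 1.1440e+04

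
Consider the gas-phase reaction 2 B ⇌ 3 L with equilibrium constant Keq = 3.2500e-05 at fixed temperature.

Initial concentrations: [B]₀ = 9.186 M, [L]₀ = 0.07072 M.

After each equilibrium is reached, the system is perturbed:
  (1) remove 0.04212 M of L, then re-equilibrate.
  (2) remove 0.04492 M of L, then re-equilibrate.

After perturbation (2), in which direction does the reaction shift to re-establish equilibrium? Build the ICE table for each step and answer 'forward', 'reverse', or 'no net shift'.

Q₀ = 4.1915e-06 vs Keq = 3.2500e-05 ⇒ Q<K, forward
Step 1:
                   B          L
  init         9.186    0.07072
  Δ         -0.04586    0.06879
  eq            9.14     0.1395
  solve Keq expr → x = 0.02293; check Q = 3.2500e-05
Then remove 0.04212 M of L.
Step 2:
                   B          L
  init          9.14    0.09739
  Δ         -0.02789    0.04184
  eq           9.112     0.1392
  solve Keq expr → x = 0.01395; check Q = 3.2500e-05
Then remove 0.04492 M of L.
Step 3:
                   B          L
  init         9.112     0.0943
  Δ         -0.02974    0.04462
  eq           9.083     0.1389
  solve Keq expr → x = 0.01487; check Q = 3.2500e-05

Direction: forward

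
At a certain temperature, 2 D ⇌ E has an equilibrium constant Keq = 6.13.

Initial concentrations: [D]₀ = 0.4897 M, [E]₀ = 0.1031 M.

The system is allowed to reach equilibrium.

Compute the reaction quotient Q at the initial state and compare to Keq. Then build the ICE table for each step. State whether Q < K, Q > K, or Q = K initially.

Q₀ = 0.4299 vs Keq = 6.13 ⇒ Q<K, forward
Step 1:
                  D         E
  init       0.4897    0.1031
  Δ         -0.2888    0.1444
  eq         0.2009    0.2475
  solve Keq expr → x = 0.1444; check Q = 6.13

Q₀ = 0.4299; Q < K (proceeds forward)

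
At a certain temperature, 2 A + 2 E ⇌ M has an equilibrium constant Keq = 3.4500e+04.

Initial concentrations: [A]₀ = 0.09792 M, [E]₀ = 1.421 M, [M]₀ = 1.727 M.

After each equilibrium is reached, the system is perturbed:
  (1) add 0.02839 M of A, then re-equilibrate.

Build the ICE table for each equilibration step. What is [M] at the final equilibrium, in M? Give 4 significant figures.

[M]_eq = 1.787 M

Q₀ = 89.2 vs Keq = 3.4500e+04 ⇒ Q<K, forward
Step 1:
                   A          E          M
  init       0.09792      1.421      1.727
  Δ         -0.09252   -0.09252    0.04626
  eq        0.005397      1.328      1.773
  solve Keq expr → x = 0.04626; check Q = 3.4500e+04
Then add 0.02839 M of A.
Step 2:
                   A          E          M
  init       0.03379      1.328      1.773
  Δ         -0.02825   -0.02825    0.01413
  eq        0.005536        1.3      1.787
  solve Keq expr → x = 0.01413; check Q = 3.4500e+04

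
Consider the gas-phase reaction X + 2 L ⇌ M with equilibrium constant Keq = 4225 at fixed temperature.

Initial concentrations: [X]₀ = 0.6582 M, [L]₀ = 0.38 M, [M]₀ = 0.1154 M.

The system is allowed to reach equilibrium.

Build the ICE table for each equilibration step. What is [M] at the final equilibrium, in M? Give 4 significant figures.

Q₀ = 1.214 vs Keq = 4225 ⇒ Q<K, forward
Step 1:
                    X           L           M
  Initial      0.6582        0.38      0.1154
  Change      -0.1839     -0.3678      0.1839
  Equil        0.4743     0.01222      0.2993
  solve Keq expr → x = 0.1839; check Q = 4225

[M]_eq = 0.2993 M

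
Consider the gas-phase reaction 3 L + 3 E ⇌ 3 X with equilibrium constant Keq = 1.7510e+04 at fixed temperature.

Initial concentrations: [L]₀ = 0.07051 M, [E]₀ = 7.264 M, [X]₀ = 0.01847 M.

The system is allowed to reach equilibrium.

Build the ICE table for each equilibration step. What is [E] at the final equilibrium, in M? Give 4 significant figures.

Q₀ = 4.6894e-05 vs Keq = 1.7510e+04 ⇒ Q<K, forward
Step 1:
                   L          E          X
  init       0.07051      7.264    0.01847
  Δ         -0.07004   -0.07004    0.07004
  eq      4.7378e-04      7.194    0.08851
  solve Keq expr → x = 0.02335; check Q = 1.7510e+04

[E]_eq = 7.194 M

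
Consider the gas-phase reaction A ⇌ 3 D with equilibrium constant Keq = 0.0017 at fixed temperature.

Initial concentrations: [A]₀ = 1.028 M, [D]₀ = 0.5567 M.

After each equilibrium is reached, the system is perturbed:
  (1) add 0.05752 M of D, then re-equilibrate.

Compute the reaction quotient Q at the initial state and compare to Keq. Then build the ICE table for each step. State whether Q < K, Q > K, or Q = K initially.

Q₀ = 0.1678; Q > K (proceeds reverse)

Q₀ = 0.1678 vs Keq = 0.0017 ⇒ Q>K, reverse
Step 1:
                   A          D
  Initial      1.028     0.5567
  Change      0.1436    -0.4309
  Equil        1.172     0.1258
  solve Keq expr → x = -0.1436; check Q = 0.0017
Then add 0.05752 M of D.
Step 2:
                   A          D
  Initial      1.172     0.1833
  Change     0.01895   -0.05685
  Equil        1.191     0.1265
  solve Keq expr → x = -0.01895; check Q = 0.0017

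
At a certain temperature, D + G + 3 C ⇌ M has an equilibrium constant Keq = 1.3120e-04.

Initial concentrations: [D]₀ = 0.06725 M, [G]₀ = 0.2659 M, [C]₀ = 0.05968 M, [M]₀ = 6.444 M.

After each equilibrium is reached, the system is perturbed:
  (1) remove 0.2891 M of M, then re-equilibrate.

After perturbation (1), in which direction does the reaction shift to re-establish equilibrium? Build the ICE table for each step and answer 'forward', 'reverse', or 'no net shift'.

Direction: forward

Q₀ = 1.6953e+06 vs Keq = 1.3120e-04 ⇒ Q>K, reverse
Step 1:
                    D           G           C           M
  Initial     0.06725      0.2659     0.05968       6.444
  Change        3.704       3.704       11.11      -3.704
  Equil         3.772        3.97       11.17        2.74
  solve Keq expr → x = -3.704; check Q = 1.3120e-04
Then remove 0.2891 M of M.
Step 2:
                    D           G           C           M
  Initial       3.772        3.97       11.17       2.451
  Change     -0.06421    -0.06421     -0.1926     0.06421
  Equil         3.707       3.906       10.98       2.515
  solve Keq expr → x = 0.06421; check Q = 1.3120e-04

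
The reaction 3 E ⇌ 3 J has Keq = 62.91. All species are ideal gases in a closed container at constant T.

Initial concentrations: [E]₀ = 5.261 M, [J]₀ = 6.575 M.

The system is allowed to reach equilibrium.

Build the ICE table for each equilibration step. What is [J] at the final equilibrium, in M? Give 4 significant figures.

Q₀ = 1.952 vs Keq = 62.91 ⇒ Q<K, forward
Step 1:
                  E         J
  init        5.261     6.575
  Δ          -2.883     2.883
  eq          2.378     9.458
  solve Keq expr → x = 0.961; check Q = 62.91

[J]_eq = 9.458 M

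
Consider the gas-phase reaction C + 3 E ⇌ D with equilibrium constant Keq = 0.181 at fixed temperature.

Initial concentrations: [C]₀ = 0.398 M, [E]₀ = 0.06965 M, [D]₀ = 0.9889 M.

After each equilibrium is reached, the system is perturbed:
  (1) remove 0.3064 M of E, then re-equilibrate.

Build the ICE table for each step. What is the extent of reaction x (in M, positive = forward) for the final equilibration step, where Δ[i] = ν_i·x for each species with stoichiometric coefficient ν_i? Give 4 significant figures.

Q₀ = 7354 vs Keq = 0.181 ⇒ Q>K, reverse
Step 1:
                  C         E         D
  init        0.398   0.06965    0.9889
  Δ          0.4721     1.416   -0.4721
  eq         0.8701     1.486    0.5168
  solve Keq expr → x = -0.4721; check Q = 0.181
Then remove 0.3064 M of E.
Step 2:
                  C         E         D
  init       0.8701      1.18    0.5168
  Δ         0.06778    0.2033  -0.06778
  eq         0.9379     1.383     0.449
  solve Keq expr → x = -0.06778; check Q = 0.181

x = -0.06778 M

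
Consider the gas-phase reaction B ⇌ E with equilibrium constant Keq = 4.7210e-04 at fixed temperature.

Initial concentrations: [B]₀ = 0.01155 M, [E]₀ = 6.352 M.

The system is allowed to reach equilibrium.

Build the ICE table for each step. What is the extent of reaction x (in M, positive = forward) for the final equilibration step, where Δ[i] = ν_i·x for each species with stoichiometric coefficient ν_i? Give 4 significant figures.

x = -6.349 M

Q₀ = 550 vs Keq = 4.7210e-04 ⇒ Q>K, reverse
Step 1:
                  B         E
  Initial   0.01155     6.352
  Change      6.349    -6.349
  Equil       6.361  0.003003
  solve Keq expr → x = -6.349; check Q = 4.7210e-04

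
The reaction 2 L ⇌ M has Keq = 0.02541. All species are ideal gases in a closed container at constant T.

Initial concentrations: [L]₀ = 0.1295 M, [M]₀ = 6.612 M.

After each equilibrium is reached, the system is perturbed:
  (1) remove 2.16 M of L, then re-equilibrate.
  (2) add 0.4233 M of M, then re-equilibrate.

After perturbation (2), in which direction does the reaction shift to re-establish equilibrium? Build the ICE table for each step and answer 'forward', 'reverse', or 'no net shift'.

Direction: reverse

Q₀ = 394.3 vs Keq = 0.02541 ⇒ Q>K, reverse
Step 1:
                    L           M
  Initial      0.1295       6.612
  Change        8.994      -4.497
  Equil         9.123       2.115
  solve Keq expr → x = -4.497; check Q = 0.02541
Then remove 2.16 M of L.
Step 2:
                    L           M
  Initial       6.963       2.115
  Change        1.004      -0.502
  Equil         7.967       1.613
  solve Keq expr → x = -0.502; check Q = 0.02541
Then add 0.4233 M of M.
Step 3:
                    L           M
  Initial       7.967       2.036
  Change       0.4618     -0.2309
  Equil         8.429       1.805
  solve Keq expr → x = -0.2309; check Q = 0.02541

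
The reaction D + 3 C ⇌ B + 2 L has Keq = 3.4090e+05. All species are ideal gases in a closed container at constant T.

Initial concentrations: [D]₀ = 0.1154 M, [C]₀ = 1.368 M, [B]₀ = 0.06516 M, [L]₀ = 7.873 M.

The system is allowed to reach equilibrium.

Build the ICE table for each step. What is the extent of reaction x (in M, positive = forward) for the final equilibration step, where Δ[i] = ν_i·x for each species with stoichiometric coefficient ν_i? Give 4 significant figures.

Q₀ = 13.67 vs Keq = 3.4090e+05 ⇒ Q<K, forward
Step 1:
                    D           C           B           L
  Initial      0.1154       1.368     0.06516       7.873
  Change      -0.1154     -0.3461      0.1154      0.2307
  Equil    3.2588e-05       1.022      0.1805       8.104
  solve Keq expr → x = 0.1154; check Q = 3.4090e+05

x = 0.1154 M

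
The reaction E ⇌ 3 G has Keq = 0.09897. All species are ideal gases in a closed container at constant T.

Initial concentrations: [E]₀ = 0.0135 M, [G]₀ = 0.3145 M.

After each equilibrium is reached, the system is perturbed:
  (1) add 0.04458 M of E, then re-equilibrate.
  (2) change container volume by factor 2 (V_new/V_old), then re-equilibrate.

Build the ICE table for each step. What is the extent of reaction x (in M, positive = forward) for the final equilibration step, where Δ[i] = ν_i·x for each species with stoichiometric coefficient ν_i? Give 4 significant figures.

Q₀ = 2.304 vs Keq = 0.09897 ⇒ Q>K, reverse
Step 1:
                   E          G
  I           0.0135     0.3145
  C          0.04498     -0.135
  E          0.05848     0.1795
  solve Keq expr → x = -0.04498; check Q = 0.09897
Then add 0.04458 M of E.
Step 2:
                   E          G
  I           0.1031     0.1795
  C         -0.01002    0.03006
  E          0.09305     0.2096
  solve Keq expr → x = 0.01002; check Q = 0.09897
Then change container volume by factor 2 (V_new/V_old).
Step 3:
                   E          G
  I          0.04652     0.1048
  C         -0.01419    0.04256
  E          0.03234     0.1474
  solve Keq expr → x = 0.01419; check Q = 0.09897

x = 0.01419 M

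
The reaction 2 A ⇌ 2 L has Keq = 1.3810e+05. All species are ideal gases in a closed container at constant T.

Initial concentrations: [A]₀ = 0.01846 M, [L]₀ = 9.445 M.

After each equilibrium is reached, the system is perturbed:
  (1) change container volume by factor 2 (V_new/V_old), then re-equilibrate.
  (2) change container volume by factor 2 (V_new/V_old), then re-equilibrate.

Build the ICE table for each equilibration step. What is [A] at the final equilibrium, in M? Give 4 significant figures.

[A]_eq = 0.006349 M

Q₀ = 2.6178e+05 vs Keq = 1.3810e+05 ⇒ Q>K, reverse
Step 1:
                  A         L
  init      0.01846     9.445
  Δ        0.006937 -0.006937
  eq         0.0254     9.438
  solve Keq expr → x = -0.003469; check Q = 1.3810e+05
Then change container volume by factor 2 (V_new/V_old).
Step 2:
                  A         L
  init       0.0127     4.719
  Δ               0         0
  eq         0.0127     4.719
  solve Keq expr → x = 0; check Q = 1.3810e+05
Then change container volume by factor 2 (V_new/V_old).
Step 3:
                  A         L
  init     0.006349      2.36
  Δ               0         0
  eq       0.006349      2.36
  solve Keq expr → x = 0; check Q = 1.3810e+05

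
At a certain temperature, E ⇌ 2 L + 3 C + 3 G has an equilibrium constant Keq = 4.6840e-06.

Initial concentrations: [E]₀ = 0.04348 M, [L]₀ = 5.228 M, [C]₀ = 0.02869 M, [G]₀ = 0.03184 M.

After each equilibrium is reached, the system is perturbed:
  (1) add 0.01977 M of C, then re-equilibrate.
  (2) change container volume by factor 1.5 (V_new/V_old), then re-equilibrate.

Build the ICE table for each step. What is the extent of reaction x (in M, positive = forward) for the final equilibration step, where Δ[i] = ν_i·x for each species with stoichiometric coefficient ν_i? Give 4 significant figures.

x = 0.00529 M

Q₀ = 4.7917e-07 vs Keq = 4.6840e-06 ⇒ Q<K, forward
Step 1:
                   E          L          C          G
  Initial    0.04348      5.228    0.02869    0.03184
  Change   -0.004386   0.008772    0.01316    0.01316
  Equil      0.03909      5.237    0.04185      0.045
  solve Keq expr → x = 0.004386; check Q = 4.6840e-06
Then add 0.01977 M of C.
Step 2:
                   E          L          C          G
  Initial    0.03909      5.237    0.06162      0.045
  Change    0.002868  -0.005736  -0.008603  -0.008603
  Equil      0.04196      5.231    0.05301    0.03639
  solve Keq expr → x = -0.002868; check Q = 4.6840e-06
Then change container volume by factor 1.5 (V_new/V_old).
Step 3:
                   E          L          C          G
  Initial    0.02797      3.487    0.03534    0.02426
  Change    -0.00529    0.01058    0.01587    0.01587
  Equil      0.02268      3.498    0.05121    0.04013
  solve Keq expr → x = 0.00529; check Q = 4.6840e-06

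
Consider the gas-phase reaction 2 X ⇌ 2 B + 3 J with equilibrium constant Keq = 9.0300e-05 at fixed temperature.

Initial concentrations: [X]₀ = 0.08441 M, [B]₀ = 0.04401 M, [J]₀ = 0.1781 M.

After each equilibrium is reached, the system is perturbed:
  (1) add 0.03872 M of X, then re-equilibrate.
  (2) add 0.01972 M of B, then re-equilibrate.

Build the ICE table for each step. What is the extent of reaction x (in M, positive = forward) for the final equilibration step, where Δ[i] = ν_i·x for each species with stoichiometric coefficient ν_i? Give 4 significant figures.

x = -0.006043 M

Q₀ = 0.001536 vs Keq = 9.0300e-05 ⇒ Q>K, reverse
Step 1:
                    X           B           J
  init        0.08441     0.04401      0.1781
  Δ           0.02452    -0.02452    -0.03679
  eq           0.1089     0.01949      0.1413
  solve Keq expr → x = -0.01226; check Q = 9.0300e-05
Then add 0.03872 M of X.
Step 2:
                    X           B           J
  init         0.1477     0.01949      0.1413
  Δ         -0.004428    0.004428    0.006642
  eq           0.1432     0.02391       0.148
  solve Keq expr → x = 0.002214; check Q = 9.0300e-05
Then add 0.01972 M of B.
Step 3:
                    X           B           J
  init         0.1432     0.04363       0.148
  Δ           0.01209    -0.01209    -0.01813
  eq           0.1553     0.03155      0.1298
  solve Keq expr → x = -0.006043; check Q = 9.0300e-05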